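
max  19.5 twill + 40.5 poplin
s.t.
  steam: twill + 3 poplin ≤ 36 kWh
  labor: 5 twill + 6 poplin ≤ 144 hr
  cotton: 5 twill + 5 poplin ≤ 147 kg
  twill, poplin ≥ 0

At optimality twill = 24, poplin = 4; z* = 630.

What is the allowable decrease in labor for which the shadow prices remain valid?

Binding constraints: steam, labor. The basis is B = [[1,3],[5,6]] with det -9.
Per unit decrease in labor, x* moves by d = (-0.3333, 0.1111).
The basis stays optimal until twill reaches 0; allowable decrease = 72 hr.

72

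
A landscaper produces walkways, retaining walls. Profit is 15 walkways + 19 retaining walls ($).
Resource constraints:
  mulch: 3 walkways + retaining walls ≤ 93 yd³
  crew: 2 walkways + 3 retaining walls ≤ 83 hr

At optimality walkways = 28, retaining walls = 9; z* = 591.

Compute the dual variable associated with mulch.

Both mulch and crew are binding at x*.
The binding rows give the dual system: 3·y_mulch + 2·y_crew = 15 and 1·y_mulch + 3·y_crew = 19.
Solving: y_mulch = 1, y_crew = 6.
Shadow price of mulch = 1.

1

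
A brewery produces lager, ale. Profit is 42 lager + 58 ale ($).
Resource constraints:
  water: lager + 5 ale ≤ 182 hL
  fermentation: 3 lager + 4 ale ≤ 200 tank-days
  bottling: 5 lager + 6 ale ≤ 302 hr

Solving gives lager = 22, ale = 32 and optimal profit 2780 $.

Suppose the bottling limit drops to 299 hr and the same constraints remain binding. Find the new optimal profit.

At the optimum: water uses 182 of 182 (binding); fermentation uses 194 of 200 (slack = 6); bottling uses 302 of 302 (binding).
Slack constraints have shadow price 0 (complementary slackness).
From A_Bᵀ y = c: 1·y_water + 5·y_bottling = 42; 5·y_water + 6·y_bottling = 58.
Solving: y_water = 2, y_bottling = 8.
Δz = y_bottling·Δb = 8 × (-3) = -24, so new z* = 2780 − 24 = 2756.

2756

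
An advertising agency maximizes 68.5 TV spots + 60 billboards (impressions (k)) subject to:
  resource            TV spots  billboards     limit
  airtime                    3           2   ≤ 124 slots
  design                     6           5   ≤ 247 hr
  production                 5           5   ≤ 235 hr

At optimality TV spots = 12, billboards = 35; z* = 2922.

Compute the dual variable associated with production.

3.5

Check each constraint at x*: airtime 106/124 (slack 18); design 247/247 (tight); production 235/235 (tight).
Since airtime is not tight, its dual is 0.
From A_Bᵀ y = c: 6·y_design + 5·y_production = 68.5; 5·y_design + 5·y_production = 60.
→ y_design = 8.5 and y_production = 3.5.
Shadow price of production = 3.5.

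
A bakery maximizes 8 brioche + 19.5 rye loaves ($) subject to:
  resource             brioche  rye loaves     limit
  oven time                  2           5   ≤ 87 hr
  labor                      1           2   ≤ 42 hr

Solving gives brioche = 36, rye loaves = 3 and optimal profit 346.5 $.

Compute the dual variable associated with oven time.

Both oven time and labor are binding at x*.
From A_Bᵀ y = c: 2·y_oven time + 1·y_labor = 8; 5·y_oven time + 2·y_labor = 19.5.
This yields shadow prices y_oven time = 3.5, y_labor = 1.
Shadow price of oven time = 3.5.

3.5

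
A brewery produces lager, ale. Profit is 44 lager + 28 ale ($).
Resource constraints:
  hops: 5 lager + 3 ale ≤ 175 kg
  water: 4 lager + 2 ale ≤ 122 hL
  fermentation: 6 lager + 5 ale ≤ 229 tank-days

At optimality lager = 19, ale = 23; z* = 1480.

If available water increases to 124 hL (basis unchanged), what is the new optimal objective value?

Check each constraint at x*: hops 164/175 (slack 11); water 122/122 (tight); fermentation 229/229 (tight).
By complementary slackness, y = 0 for the non-binding constraint.
From A_Bᵀ y = c: 4·y_water + 6·y_fermentation = 44; 2·y_water + 5·y_fermentation = 28.
Solving: y_water = 6.5, y_fermentation = 3.
Δz = y_water·Δb = 6.5 × (2) = 13, so new z* = 1480 + 13 = 1493.

1493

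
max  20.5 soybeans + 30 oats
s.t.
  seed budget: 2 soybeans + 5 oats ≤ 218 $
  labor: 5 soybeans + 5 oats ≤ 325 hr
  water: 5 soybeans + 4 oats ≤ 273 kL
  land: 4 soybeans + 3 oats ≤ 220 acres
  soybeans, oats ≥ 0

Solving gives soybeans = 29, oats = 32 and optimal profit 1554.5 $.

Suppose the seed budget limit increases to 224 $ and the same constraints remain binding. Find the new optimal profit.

1578.5

At the optimum: seed budget uses 218 of 218 (binding); labor uses 305 of 325 (slack = 20); water uses 273 of 273 (binding); land uses 212 of 220 (slack = 8).
Since labor, land are not tight, their duals are 0.
The binding rows give the dual system: 2·y_seed budget + 5·y_water = 20.5 and 5·y_seed budget + 4·y_water = 30.
This yields shadow prices y_seed budget = 4, y_water = 2.5.
Δz = y_seed budget·Δb = 4 × (6) = 24, so new z* = 1554.5 + 24 = 1578.5.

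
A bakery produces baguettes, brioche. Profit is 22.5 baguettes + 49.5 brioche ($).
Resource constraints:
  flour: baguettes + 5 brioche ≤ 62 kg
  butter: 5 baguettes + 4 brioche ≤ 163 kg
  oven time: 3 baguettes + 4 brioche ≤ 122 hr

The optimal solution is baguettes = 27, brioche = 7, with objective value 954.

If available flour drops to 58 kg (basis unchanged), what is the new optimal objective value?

924

Check each constraint at x*: flour 62/62 (tight); butter 163/163 (tight); oven time 109/122 (slack 13).
Slack constraints have shadow price 0 (complementary slackness).
From A_Bᵀ y = c: 1·y_flour + 5·y_butter = 22.5; 5·y_flour + 4·y_butter = 49.5.
→ y_flour = 7.5 and y_butter = 3.
Δz = y_flour·Δb = 7.5 × (-4) = -30, so new z* = 954 − 30 = 924.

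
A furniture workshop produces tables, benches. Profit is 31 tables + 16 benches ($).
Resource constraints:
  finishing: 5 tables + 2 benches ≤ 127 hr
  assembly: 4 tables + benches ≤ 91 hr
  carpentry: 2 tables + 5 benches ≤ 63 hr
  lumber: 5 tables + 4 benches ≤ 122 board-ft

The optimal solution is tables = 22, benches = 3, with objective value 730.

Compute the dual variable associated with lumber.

Check each constraint at x*: finishing 116/127 (slack 11); assembly 91/91 (tight); carpentry 59/63 (slack 4); lumber 122/122 (tight).
By complementary slackness, y = 0 for the non-binding constraints.
The binding rows give the dual system: 4·y_assembly + 5·y_lumber = 31 and 1·y_assembly + 4·y_lumber = 16.
This yields shadow prices y_assembly = 4, y_lumber = 3.
Shadow price of lumber = 3.

3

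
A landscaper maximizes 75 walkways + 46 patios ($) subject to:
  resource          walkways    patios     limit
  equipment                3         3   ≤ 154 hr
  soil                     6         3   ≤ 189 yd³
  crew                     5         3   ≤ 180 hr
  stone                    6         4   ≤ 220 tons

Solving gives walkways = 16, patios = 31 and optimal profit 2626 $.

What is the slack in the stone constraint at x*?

stone used = 6·16 + 4·31 = 220; slack = 220 − 220 = 0.

0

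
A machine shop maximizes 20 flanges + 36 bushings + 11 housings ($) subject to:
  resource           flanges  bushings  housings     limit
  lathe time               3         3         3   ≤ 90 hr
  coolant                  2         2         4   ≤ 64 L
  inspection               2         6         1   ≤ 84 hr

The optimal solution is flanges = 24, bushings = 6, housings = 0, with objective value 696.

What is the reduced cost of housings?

-5

Check each constraint at x*: lathe time 90/90 (tight); coolant 60/64 (slack 4); inspection 84/84 (tight).
By complementary slackness, y = 0 for the non-binding constraint.
From A_Bᵀ y = c: 3·y_lathe time + 2·y_inspection = 20; 3·y_lathe time + 6·y_inspection = 36.
Solving: y_lathe time = 4, y_inspection = 4.
Reduced cost of housings: c₃ − yᵀa₃ = 11 − (4·3 + 4·1) = 11 − 16 = -5.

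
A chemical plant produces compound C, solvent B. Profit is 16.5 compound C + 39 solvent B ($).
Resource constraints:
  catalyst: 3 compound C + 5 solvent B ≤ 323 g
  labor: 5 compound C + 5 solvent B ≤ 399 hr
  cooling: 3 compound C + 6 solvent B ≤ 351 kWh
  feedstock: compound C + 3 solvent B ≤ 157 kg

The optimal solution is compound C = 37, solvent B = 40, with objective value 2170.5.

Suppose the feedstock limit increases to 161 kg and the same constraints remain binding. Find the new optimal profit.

2194.5

At the optimum: catalyst uses 311 of 323 (slack = 12); labor uses 385 of 399 (slack = 14); cooling uses 351 of 351 (binding); feedstock uses 157 of 157 (binding).
Slack constraints have shadow price 0 (complementary slackness).
Dual feasibility on the basic columns requires 3·y_cooling + 1·y_feedstock = 16.5, 6·y_cooling + 3·y_feedstock = 39.
→ y_cooling = 3.5 and y_feedstock = 6.
Δz = y_feedstock·Δb = 6 × (4) = 24, so new z* = 2170.5 + 24 = 2194.5.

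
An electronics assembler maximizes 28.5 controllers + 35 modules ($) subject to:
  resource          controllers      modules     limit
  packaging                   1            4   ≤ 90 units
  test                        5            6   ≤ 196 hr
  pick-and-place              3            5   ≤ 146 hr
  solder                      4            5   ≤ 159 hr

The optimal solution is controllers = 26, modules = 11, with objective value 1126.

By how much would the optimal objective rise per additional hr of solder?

4

Check each constraint at x*: packaging 70/90 (slack 20); test 196/196 (tight); pick-and-place 133/146 (slack 13); solder 159/159 (tight).
Since packaging, pick-and-place are not tight, their duals are 0.
Dual feasibility on the basic columns requires 5·y_test + 4·y_solder = 28.5, 6·y_test + 5·y_solder = 35.
Solving: y_test = 2.5, y_solder = 4.
Shadow price of solder = 4.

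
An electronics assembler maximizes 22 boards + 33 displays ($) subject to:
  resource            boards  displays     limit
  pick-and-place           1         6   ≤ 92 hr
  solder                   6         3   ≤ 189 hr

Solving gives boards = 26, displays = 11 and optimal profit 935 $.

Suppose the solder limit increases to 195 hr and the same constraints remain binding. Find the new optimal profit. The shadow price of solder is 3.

953

Δb = 6, so new z* = 935 + (3)·(6) = 935 + 18 = 953.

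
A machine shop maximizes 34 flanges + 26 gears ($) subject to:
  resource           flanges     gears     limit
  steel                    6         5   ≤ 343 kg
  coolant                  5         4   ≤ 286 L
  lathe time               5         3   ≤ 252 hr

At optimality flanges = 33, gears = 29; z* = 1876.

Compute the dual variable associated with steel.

4

Check each constraint at x*: steel 343/343 (tight); coolant 281/286 (slack 5); lathe time 252/252 (tight).
Slack constraints have shadow price 0 (complementary slackness).
The binding rows give the dual system: 6·y_steel + 5·y_lathe time = 34 and 5·y_steel + 3·y_lathe time = 26.
This yields shadow prices y_steel = 4, y_lathe time = 2.
Shadow price of steel = 4.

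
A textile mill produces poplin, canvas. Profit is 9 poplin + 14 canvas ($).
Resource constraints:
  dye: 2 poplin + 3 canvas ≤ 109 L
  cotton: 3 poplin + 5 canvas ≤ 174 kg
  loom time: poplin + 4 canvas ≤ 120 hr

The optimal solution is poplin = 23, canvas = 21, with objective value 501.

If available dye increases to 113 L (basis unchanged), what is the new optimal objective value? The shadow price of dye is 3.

Δb = 4, so new z* = 501 + (3)·(4) = 501 + 12 = 513.

513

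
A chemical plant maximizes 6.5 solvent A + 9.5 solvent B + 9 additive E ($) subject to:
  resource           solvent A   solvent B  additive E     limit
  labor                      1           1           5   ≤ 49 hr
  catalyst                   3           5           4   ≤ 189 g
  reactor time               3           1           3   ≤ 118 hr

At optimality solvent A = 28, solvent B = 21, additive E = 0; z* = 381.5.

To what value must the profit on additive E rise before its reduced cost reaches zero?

At the optimum: labor uses 49 of 49 (binding); catalyst uses 189 of 189 (binding); reactor time uses 105 of 118 (slack = 13).
Slack constraints have shadow price 0 (complementary slackness).
Dual feasibility on the basic columns requires 1·y_labor + 3·y_catalyst = 6.5, 1·y_labor + 5·y_catalyst = 9.5.
→ y_labor = 2 and y_catalyst = 1.5.
additive E enters the basis when its profit ≥ yᵀa₃ = 2·5 + 1.5·4 = 16.

16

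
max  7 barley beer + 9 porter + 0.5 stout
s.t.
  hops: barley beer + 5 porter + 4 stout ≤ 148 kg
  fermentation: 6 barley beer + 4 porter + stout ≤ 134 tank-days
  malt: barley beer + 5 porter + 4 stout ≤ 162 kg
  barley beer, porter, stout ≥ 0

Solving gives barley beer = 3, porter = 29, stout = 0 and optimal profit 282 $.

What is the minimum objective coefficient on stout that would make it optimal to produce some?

5

Binding: hops and fermentation. Non-binding: malt (14 unused).
By complementary slackness, y = 0 for the non-binding constraint.
Dual feasibility on the basic columns requires 1·y_hops + 6·y_fermentation = 7, 5·y_hops + 4·y_fermentation = 9.
Solving: y_hops = 1, y_fermentation = 1.
stout enters the basis when its profit ≥ yᵀa₃ = 1·4 + 1·1 = 5.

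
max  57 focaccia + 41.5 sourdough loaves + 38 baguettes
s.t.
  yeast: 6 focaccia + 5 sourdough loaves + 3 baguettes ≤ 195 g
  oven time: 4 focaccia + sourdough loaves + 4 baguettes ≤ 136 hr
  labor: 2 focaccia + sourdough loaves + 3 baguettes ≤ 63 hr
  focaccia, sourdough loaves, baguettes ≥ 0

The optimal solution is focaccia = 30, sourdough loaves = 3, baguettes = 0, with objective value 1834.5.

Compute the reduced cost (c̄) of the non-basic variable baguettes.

Check each constraint at x*: yeast 195/195 (tight); oven time 123/136 (slack 13); labor 63/63 (tight).
Slack constraints have shadow price 0 (complementary slackness).
The binding rows give the dual system: 6·y_yeast + 2·y_labor = 57 and 5·y_yeast + 1·y_labor = 41.5.
→ y_yeast = 6.5 and y_labor = 9.
Reduced cost of baguettes: c₃ − yᵀa₃ = 38 − (6.5·3 + 9·3) = 38 − 46.5 = -8.5.

-8.5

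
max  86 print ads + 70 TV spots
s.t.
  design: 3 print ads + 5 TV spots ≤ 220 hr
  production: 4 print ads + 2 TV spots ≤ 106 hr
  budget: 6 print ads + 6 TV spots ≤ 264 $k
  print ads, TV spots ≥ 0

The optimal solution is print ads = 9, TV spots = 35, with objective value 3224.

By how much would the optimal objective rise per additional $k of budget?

9

At the optimum: design uses 202 of 220 (slack = 18); production uses 106 of 106 (binding); budget uses 264 of 264 (binding).
Since design is not tight, its dual is 0.
Dual feasibility on the basic columns requires 4·y_production + 6·y_budget = 86, 2·y_production + 6·y_budget = 70.
This yields shadow prices y_production = 8, y_budget = 9.
Shadow price of budget = 9.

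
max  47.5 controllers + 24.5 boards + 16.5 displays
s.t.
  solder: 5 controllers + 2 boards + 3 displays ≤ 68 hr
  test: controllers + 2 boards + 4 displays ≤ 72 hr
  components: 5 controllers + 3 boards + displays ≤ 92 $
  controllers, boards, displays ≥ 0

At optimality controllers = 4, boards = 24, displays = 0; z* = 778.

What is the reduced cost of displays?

Check each constraint at x*: solder 68/68 (tight); test 52/72 (slack 20); components 92/92 (tight).
By complementary slackness, y = 0 for the non-binding constraint.
From A_Bᵀ y = c: 5·y_solder + 5·y_components = 47.5; 2·y_solder + 3·y_components = 24.5.
Solving: y_solder = 4, y_components = 5.5.
Reduced cost of displays: c₃ − yᵀa₃ = 16.5 − (4·3 + 5.5·1) = 16.5 − 17.5 = -1.

-1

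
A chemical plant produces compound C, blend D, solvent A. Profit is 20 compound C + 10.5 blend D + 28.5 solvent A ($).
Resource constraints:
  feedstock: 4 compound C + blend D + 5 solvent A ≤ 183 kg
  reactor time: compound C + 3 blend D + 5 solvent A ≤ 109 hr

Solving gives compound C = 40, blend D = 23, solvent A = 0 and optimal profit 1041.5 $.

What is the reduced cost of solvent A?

-4

Check each constraint at x*: feedstock 183/183 (tight); reactor time 109/109 (tight).
Dual feasibility on the basic columns requires 4·y_feedstock + 1·y_reactor time = 20, 1·y_feedstock + 3·y_reactor time = 10.5.
This yields shadow prices y_feedstock = 4.5, y_reactor time = 2.
Reduced cost of solvent A: c₃ − yᵀa₃ = 28.5 − (4.5·5 + 2·5) = 28.5 − 32.5 = -4.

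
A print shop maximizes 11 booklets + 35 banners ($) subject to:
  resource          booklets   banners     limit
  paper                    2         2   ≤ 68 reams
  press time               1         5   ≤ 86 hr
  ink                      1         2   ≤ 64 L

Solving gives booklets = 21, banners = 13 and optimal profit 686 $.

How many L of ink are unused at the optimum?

17

ink used = 1·21 + 2·13 = 47; slack = 64 − 47 = 17.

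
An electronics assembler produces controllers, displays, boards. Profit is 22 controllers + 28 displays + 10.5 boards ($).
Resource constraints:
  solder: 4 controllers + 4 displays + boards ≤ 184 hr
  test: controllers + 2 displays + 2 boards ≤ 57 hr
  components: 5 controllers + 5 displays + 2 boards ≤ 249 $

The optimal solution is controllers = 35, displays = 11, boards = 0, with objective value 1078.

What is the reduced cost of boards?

-5.5

At the optimum: solder uses 184 of 184 (binding); test uses 57 of 57 (binding); components uses 230 of 249 (slack = 19).
Since components is not tight, its dual is 0.
From A_Bᵀ y = c: 4·y_solder + 1·y_test = 22; 4·y_solder + 2·y_test = 28.
→ y_solder = 4 and y_test = 6.
Reduced cost of boards: c₃ − yᵀa₃ = 10.5 − (4·1 + 6·2) = 10.5 − 16 = -5.5.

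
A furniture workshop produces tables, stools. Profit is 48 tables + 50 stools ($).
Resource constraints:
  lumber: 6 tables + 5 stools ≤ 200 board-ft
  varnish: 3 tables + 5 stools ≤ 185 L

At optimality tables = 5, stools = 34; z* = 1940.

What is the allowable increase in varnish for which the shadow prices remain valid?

15

Binding constraints: lumber, varnish. The basis is B = [[6,5],[3,5]] with det 15.
Per unit increase in varnish, x* moves by d = (-0.3333, 0.4).
The basis stays optimal until tables reaches 0; allowable increase = 15 L.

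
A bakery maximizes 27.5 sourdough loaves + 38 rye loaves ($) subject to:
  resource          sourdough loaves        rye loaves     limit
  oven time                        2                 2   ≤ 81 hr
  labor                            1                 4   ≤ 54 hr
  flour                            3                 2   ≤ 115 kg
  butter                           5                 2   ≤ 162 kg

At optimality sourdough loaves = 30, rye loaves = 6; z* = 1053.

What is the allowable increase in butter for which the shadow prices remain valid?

23.4

Binding constraints: labor, butter. The basis is B = [[1,4],[5,2]] with det -18.
Per unit increase in butter, x* moves by d = (0.2222, -0.0556).
The basis stays optimal until flour becomes binding; allowable increase = 23.4 kg.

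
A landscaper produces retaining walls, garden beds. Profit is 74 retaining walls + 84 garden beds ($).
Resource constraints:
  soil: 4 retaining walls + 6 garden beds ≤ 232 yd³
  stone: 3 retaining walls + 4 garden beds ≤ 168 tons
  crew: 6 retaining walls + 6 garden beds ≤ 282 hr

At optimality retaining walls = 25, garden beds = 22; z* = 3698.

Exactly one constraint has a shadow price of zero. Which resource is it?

stone

soil: 232/232 (binding)
stone: 163/168 (slack 5)
crew: 282/282 (binding)
By complementary slackness, a constraint with positive slack has shadow price 0 → stone.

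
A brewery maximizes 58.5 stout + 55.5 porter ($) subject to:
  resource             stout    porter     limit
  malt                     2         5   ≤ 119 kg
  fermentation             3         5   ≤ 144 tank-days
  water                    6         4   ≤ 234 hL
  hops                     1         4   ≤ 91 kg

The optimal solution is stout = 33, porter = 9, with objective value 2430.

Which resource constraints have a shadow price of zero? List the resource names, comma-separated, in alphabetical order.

malt: 111/119 (slack 8)
fermentation: 144/144 (binding)
water: 234/234 (binding)
hops: 69/91 (slack 22)
By complementary slackness, a constraint with positive slack has shadow price 0 → hops, malt.

hops, malt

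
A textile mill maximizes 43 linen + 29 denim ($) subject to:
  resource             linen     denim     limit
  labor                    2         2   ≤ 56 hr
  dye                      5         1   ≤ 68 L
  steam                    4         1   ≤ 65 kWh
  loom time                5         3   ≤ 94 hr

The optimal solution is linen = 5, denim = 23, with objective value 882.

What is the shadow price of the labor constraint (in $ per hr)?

4

At the optimum: labor uses 56 of 56 (binding); dye uses 48 of 68 (slack = 20); steam uses 43 of 65 (slack = 22); loom time uses 94 of 94 (binding).
Since dye, steam are not tight, their duals are 0.
The binding rows give the dual system: 2·y_labor + 5·y_loom time = 43 and 2·y_labor + 3·y_loom time = 29.
This yields shadow prices y_labor = 4, y_loom time = 7.
Shadow price of labor = 4.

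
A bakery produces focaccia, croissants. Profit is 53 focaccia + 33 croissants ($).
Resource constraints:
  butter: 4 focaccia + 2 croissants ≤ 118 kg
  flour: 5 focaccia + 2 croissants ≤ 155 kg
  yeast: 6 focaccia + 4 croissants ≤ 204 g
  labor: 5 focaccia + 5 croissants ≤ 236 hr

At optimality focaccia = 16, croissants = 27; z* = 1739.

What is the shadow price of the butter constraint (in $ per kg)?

Check each constraint at x*: butter 118/118 (tight); flour 134/155 (slack 21); yeast 204/204 (tight); labor 215/236 (slack 21).
Since flour, labor are not tight, their duals are 0.
From A_Bᵀ y = c: 4·y_butter + 6·y_yeast = 53; 2·y_butter + 4·y_yeast = 33.
This yields shadow prices y_butter = 3.5, y_yeast = 6.5.
Shadow price of butter = 3.5.

3.5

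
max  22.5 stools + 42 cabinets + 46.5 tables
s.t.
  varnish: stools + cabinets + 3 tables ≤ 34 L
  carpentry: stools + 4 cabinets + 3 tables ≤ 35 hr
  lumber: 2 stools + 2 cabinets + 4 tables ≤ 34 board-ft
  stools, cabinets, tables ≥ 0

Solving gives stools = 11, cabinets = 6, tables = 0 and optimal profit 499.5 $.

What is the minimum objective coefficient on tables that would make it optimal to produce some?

Binding: carpentry and lumber. Non-binding: varnish (17 unused).
Slack constraints have shadow price 0 (complementary slackness).
Dual feasibility on the basic columns requires 1·y_carpentry + 2·y_lumber = 22.5, 4·y_carpentry + 2·y_lumber = 42.
→ y_carpentry = 6.5 and y_lumber = 8.
tables enters the basis when its profit ≥ yᵀa₃ = 6.5·3 + 8·4 = 51.5.

51.5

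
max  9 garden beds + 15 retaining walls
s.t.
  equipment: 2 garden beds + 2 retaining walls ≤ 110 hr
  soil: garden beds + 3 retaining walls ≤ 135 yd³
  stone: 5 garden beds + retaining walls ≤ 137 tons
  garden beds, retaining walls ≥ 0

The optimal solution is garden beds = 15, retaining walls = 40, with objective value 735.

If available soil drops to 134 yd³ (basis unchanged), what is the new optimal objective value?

732

Check each constraint at x*: equipment 110/110 (tight); soil 135/135 (tight); stone 115/137 (slack 22).
Since stone is not tight, its dual is 0.
Dual feasibility on the basic columns requires 2·y_equipment + 1·y_soil = 9, 2·y_equipment + 3·y_soil = 15.
→ y_equipment = 3 and y_soil = 3.
Δz = y_soil·Δb = 3 × (-1) = -3, so new z* = 735 − 3 = 732.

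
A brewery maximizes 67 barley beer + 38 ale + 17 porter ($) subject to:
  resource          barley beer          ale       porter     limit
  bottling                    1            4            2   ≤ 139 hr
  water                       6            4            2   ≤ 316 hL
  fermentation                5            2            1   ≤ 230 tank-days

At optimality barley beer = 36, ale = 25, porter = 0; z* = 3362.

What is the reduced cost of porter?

Check each constraint at x*: bottling 136/139 (slack 3); water 316/316 (tight); fermentation 230/230 (tight).
Slack constraints have shadow price 0 (complementary slackness).
Dual feasibility on the basic columns requires 6·y_water + 5·y_fermentation = 67, 4·y_water + 2·y_fermentation = 38.
Solving: y_water = 7, y_fermentation = 5.
Reduced cost of porter: c₃ − yᵀa₃ = 17 − (7·2 + 5·1) = 17 − 19 = -2.

-2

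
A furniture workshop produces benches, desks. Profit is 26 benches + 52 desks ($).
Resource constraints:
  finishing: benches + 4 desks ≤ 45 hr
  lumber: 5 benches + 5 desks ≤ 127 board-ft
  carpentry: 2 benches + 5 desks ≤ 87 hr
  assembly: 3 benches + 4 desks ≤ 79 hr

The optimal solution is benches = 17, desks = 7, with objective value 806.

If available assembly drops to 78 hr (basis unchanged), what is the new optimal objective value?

799.5

At the optimum: finishing uses 45 of 45 (binding); lumber uses 120 of 127 (slack = 7); carpentry uses 69 of 87 (slack = 18); assembly uses 79 of 79 (binding).
By complementary slackness, y = 0 for the non-binding constraints.
The binding rows give the dual system: 1·y_finishing + 3·y_assembly = 26 and 4·y_finishing + 4·y_assembly = 52.
This yields shadow prices y_finishing = 6.5, y_assembly = 6.5.
Δz = y_assembly·Δb = 6.5 × (-1) = -6.5, so new z* = 806 − 6.5 = 799.5.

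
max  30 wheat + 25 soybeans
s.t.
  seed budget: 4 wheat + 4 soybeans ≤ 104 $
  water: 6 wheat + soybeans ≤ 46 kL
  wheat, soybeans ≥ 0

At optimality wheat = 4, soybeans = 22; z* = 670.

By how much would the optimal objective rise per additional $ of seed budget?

At the optimum: seed budget uses 104 of 104 (binding); water uses 46 of 46 (binding).
The binding rows give the dual system: 4·y_seed budget + 6·y_water = 30 and 4·y_seed budget + 1·y_water = 25.
Solving: y_seed budget = 6, y_water = 1.
Shadow price of seed budget = 6.

6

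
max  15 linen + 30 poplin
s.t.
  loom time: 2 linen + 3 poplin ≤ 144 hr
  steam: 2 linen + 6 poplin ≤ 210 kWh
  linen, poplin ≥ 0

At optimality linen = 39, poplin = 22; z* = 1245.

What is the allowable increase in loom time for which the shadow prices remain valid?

Binding constraints: loom time, steam. The basis is B = [[2,3],[2,6]] with det 6.
Per unit increase in loom time, x* moves by d = (1, -0.3333).
The basis stays optimal until poplin reaches 0; allowable increase = 66 hr.

66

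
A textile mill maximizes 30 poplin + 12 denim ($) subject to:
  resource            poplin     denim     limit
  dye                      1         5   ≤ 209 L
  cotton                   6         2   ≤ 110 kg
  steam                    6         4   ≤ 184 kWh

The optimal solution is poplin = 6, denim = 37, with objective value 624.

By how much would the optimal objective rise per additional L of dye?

0

Check each constraint at x*: dye 191/209 (slack 18); cotton 110/110 (tight); steam 184/184 (tight).
Slack constraints have shadow price 0 (complementary slackness).
The binding rows give the dual system: 6·y_cotton + 6·y_steam = 30 and 2·y_cotton + 4·y_steam = 12.
This yields shadow prices y_cotton = 4, y_steam = 1.
Shadow price of dye = 0.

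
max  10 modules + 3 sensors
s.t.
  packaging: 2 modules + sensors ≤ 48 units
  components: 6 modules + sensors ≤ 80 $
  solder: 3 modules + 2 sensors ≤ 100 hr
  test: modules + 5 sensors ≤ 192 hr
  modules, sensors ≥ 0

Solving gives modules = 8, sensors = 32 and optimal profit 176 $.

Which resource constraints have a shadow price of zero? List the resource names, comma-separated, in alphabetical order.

solder, test

packaging: 48/48 (binding)
components: 80/80 (binding)
solder: 88/100 (slack 12)
test: 168/192 (slack 24)
By complementary slackness, a constraint with positive slack has shadow price 0 → solder, test.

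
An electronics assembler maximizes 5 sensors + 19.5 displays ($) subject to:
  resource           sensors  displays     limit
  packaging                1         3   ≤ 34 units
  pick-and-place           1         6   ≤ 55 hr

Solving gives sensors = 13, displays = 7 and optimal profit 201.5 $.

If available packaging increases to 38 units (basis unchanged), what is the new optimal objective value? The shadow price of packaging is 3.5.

215.5

Δb = 4, so new z* = 201.5 + (3.5)·(4) = 201.5 + 14 = 215.5.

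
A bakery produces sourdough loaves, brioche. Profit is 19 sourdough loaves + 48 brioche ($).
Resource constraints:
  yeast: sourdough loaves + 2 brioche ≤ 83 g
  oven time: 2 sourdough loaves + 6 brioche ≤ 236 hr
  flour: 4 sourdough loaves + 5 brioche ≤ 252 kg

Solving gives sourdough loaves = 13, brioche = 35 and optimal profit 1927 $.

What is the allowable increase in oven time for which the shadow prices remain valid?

13

Binding constraints: yeast, oven time. The basis is B = [[1,2],[2,6]] with det 2.
Per unit increase in oven time, x* moves by d = (-1, 0.5).
The basis stays optimal until sourdough loaves reaches 0; allowable increase = 13 hr.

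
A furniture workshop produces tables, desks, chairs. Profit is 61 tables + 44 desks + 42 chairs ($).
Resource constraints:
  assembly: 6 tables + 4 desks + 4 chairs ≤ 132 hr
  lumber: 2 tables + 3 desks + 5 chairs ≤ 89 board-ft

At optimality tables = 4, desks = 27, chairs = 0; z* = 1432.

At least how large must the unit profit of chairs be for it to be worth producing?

48

At the optimum: assembly uses 132 of 132 (binding); lumber uses 89 of 89 (binding).
Dual feasibility on the basic columns requires 6·y_assembly + 2·y_lumber = 61, 4·y_assembly + 3·y_lumber = 44.
This yields shadow prices y_assembly = 9.5, y_lumber = 2.
chairs enters the basis when its profit ≥ yᵀa₃ = 9.5·4 + 2·5 = 48.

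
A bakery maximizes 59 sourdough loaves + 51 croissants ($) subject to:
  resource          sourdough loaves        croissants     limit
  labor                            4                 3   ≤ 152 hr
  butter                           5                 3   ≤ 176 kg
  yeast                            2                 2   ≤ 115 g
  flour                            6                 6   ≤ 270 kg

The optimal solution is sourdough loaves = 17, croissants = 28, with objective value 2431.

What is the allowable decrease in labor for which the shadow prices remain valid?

Binding constraints: labor, flour. The basis is B = [[4,3],[6,6]] with det 6.
Per unit decrease in labor, x* moves by d = (-1, 1).
The basis stays optimal until sourdough loaves reaches 0; allowable decrease = 17 hr.

17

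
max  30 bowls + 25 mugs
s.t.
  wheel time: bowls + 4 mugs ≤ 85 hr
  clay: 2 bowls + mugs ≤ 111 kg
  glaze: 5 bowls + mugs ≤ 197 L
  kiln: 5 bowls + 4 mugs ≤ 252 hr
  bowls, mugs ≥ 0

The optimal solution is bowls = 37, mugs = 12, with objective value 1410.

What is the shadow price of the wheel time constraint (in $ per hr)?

Check each constraint at x*: wheel time 85/85 (tight); clay 86/111 (slack 25); glaze 197/197 (tight); kiln 233/252 (slack 19).
Slack constraints have shadow price 0 (complementary slackness).
The binding rows give the dual system: 1·y_wheel time + 5·y_glaze = 30 and 4·y_wheel time + 1·y_glaze = 25.
Solving: y_wheel time = 5, y_glaze = 5.
Shadow price of wheel time = 5.

5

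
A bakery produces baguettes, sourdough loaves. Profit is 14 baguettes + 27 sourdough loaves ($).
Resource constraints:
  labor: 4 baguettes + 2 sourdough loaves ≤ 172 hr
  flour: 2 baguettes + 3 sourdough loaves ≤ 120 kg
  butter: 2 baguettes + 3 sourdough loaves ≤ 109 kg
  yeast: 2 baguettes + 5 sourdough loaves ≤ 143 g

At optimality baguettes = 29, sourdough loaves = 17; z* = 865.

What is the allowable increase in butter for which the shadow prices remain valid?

Binding constraints: butter, yeast. The basis is B = [[2,3],[2,5]] with det 4.
Per unit increase in butter, x* moves by d = (1.25, -0.5).
The basis stays optimal until labor becomes binding; allowable increase = 5.5 kg.

5.5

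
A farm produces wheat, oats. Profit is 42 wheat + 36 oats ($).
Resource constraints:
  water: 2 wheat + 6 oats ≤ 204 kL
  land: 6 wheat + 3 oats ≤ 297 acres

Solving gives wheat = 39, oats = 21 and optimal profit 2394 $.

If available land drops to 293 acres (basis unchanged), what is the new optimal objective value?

Both water and land are binding at x*.
From A_Bᵀ y = c: 2·y_water + 6·y_land = 42; 6·y_water + 3·y_land = 36.
→ y_water = 3 and y_land = 6.
Δz = y_land·Δb = 6 × (-4) = -24, so new z* = 2394 − 24 = 2370.

2370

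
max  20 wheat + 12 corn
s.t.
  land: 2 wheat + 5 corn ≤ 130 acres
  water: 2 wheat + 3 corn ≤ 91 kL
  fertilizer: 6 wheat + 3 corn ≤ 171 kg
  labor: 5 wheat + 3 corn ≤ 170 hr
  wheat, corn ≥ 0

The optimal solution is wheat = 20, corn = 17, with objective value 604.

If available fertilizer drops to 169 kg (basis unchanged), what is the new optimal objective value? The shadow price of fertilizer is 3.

Δb = -2, so new z* = 604 + (3)·(-2) = 604 − 6 = 598.

598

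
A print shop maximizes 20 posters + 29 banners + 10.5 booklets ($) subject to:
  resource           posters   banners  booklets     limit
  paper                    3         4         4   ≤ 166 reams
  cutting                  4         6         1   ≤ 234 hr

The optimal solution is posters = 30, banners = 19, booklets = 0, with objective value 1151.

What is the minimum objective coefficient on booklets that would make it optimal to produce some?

11.5

Both paper and cutting are binding at x*.
From A_Bᵀ y = c: 3·y_paper + 4·y_cutting = 20; 4·y_paper + 6·y_cutting = 29.
Solving: y_paper = 2, y_cutting = 3.5.
booklets enters the basis when its profit ≥ yᵀa₃ = 2·4 + 3.5·1 = 11.5.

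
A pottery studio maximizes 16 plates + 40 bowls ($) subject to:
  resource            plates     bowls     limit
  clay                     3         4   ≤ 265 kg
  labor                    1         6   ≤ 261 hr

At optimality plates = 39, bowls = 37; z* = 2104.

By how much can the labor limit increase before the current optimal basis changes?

136.5

Binding constraints: clay, labor. The basis is B = [[3,4],[1,6]] with det 14.
Per unit increase in labor, x* moves by d = (-0.2857, 0.2143).
The basis stays optimal until plates reaches 0; allowable increase = 136.5 hr.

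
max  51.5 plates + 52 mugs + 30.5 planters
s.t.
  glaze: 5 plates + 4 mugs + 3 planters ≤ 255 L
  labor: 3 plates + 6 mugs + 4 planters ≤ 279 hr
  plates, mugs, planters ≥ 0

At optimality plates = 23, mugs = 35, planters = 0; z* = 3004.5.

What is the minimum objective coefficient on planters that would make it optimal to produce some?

Both glaze and labor are binding at x*.
Dual feasibility on the basic columns requires 5·y_glaze + 3·y_labor = 51.5, 4·y_glaze + 6·y_labor = 52.
This yields shadow prices y_glaze = 8.5, y_labor = 3.
planters enters the basis when its profit ≥ yᵀa₃ = 8.5·3 + 3·4 = 37.5.

37.5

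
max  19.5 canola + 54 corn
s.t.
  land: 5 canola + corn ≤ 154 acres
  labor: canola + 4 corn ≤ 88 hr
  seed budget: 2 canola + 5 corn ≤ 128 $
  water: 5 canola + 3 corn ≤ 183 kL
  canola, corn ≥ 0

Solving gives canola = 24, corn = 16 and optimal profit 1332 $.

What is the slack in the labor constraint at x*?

0

labor used = 1·24 + 4·16 = 88; slack = 88 − 88 = 0.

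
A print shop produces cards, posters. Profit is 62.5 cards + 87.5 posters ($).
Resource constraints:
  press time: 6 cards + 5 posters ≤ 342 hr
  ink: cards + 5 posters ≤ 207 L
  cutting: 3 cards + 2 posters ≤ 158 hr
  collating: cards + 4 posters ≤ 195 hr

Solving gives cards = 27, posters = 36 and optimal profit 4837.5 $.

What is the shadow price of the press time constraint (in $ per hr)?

9

At the optimum: press time uses 342 of 342 (binding); ink uses 207 of 207 (binding); cutting uses 153 of 158 (slack = 5); collating uses 171 of 195 (slack = 24).
By complementary slackness, y = 0 for the non-binding constraints.
From A_Bᵀ y = c: 6·y_press time + 1·y_ink = 62.5; 5·y_press time + 5·y_ink = 87.5.
This yields shadow prices y_press time = 9, y_ink = 8.5.
Shadow price of press time = 9.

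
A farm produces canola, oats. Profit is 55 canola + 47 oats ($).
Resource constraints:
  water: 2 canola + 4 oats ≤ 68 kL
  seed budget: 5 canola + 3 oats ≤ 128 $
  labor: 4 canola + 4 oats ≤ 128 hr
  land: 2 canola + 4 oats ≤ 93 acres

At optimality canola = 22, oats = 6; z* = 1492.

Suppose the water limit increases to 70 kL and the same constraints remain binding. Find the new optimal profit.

1502

At the optimum: water uses 68 of 68 (binding); seed budget uses 128 of 128 (binding); labor uses 112 of 128 (slack = 16); land uses 68 of 93 (slack = 25).
Slack constraints have shadow price 0 (complementary slackness).
The binding rows give the dual system: 2·y_water + 5·y_seed budget = 55 and 4·y_water + 3·y_seed budget = 47.
→ y_water = 5 and y_seed budget = 9.
Δz = y_water·Δb = 5 × (2) = 10, so new z* = 1492 + 10 = 1502.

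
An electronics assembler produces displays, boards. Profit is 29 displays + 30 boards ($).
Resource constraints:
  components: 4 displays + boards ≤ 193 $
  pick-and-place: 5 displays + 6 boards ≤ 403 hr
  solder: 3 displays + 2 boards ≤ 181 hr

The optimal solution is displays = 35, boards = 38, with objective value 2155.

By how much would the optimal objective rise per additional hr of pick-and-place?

4

At the optimum: components uses 178 of 193 (slack = 15); pick-and-place uses 403 of 403 (binding); solder uses 181 of 181 (binding).
By complementary slackness, y = 0 for the non-binding constraint.
From A_Bᵀ y = c: 5·y_pick-and-place + 3·y_solder = 29; 6·y_pick-and-place + 2·y_solder = 30.
→ y_pick-and-place = 4 and y_solder = 3.
Shadow price of pick-and-place = 4.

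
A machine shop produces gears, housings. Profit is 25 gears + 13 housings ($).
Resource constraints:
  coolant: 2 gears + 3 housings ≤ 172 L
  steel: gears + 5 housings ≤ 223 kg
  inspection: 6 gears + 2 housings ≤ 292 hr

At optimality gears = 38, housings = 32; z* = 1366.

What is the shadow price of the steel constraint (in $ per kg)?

Binding: coolant and inspection. Non-binding: steel (25 unused).
Since steel is not tight, its dual is 0.
From A_Bᵀ y = c: 2·y_coolant + 6·y_inspection = 25; 3·y_coolant + 2·y_inspection = 13.
This yields shadow prices y_coolant = 2, y_inspection = 3.5.
Shadow price of steel = 0.

0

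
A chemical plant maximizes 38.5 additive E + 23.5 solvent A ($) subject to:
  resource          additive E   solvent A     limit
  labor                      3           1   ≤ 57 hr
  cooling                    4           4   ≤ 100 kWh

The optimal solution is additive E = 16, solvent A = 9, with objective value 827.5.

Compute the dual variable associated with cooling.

Both labor and cooling are binding at x*.
Dual feasibility on the basic columns requires 3·y_labor + 4·y_cooling = 38.5, 1·y_labor + 4·y_cooling = 23.5.
Solving: y_labor = 7.5, y_cooling = 4.
Shadow price of cooling = 4.

4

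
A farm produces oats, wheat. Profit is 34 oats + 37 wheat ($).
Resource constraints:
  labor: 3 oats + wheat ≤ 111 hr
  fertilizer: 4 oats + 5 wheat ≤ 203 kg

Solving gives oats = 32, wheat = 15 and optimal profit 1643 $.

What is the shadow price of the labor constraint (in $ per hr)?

Both labor and fertilizer are binding at x*.
The binding rows give the dual system: 3·y_labor + 4·y_fertilizer = 34 and 1·y_labor + 5·y_fertilizer = 37.
This yields shadow prices y_labor = 2, y_fertilizer = 7.
Shadow price of labor = 2.

2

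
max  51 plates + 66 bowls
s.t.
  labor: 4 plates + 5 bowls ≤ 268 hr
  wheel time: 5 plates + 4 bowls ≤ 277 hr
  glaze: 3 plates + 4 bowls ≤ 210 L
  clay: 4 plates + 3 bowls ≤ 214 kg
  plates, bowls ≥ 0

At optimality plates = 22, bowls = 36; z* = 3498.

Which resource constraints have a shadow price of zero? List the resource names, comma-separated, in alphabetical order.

labor: 268/268 (binding)
wheel time: 254/277 (slack 23)
glaze: 210/210 (binding)
clay: 196/214 (slack 18)
By complementary slackness, a constraint with positive slack has shadow price 0 → clay, wheel time.

clay, wheel time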